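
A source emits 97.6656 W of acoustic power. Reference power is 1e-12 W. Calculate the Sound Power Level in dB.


Given values:
  W = 97.6656 W
  W_ref = 1e-12 W
Formula: SWL = 10 * log10(W / W_ref)
Compute ratio: W / W_ref = 97665600000000
Compute log10: log10(97665600000000) = 13.989742
Multiply: SWL = 10 * 13.989742 = 139.9

139.9 dB


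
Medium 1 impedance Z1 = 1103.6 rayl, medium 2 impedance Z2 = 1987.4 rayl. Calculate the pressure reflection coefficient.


Given values:
  Z1 = 1103.6 rayl, Z2 = 1987.4 rayl
Formula: R = (Z2 - Z1) / (Z2 + Z1)
Numerator: Z2 - Z1 = 1987.4 - 1103.6 = 883.8
Denominator: Z2 + Z1 = 1987.4 + 1103.6 = 3091.0
R = 883.8 / 3091.0 = 0.2859

0.2859


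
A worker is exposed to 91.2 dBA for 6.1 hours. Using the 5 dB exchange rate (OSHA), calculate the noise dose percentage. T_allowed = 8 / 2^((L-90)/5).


Given values:
  L = 91.2 dBA, T = 6.1 hours
Formula: T_allowed = 8 / 2^((L - 90) / 5)
Compute exponent: (91.2 - 90) / 5 = 0.24
Compute 2^(0.24) = 1.180993
T_allowed = 8 / 1.180993 = 6.773961 hours
Dose = (T / T_allowed) * 100
Dose = (6.1 / 6.773961) * 100 = 90.05

90.05 %


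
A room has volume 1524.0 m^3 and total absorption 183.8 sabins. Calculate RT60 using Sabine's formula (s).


Given values:
  V = 1524.0 m^3
  A = 183.8 sabins
Formula: RT60 = 0.161 * V / A
Numerator: 0.161 * 1524.0 = 245.364
RT60 = 245.364 / 183.8 = 1.335

1.335 s


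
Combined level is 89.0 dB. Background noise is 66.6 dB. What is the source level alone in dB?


Given values:
  L_total = 89.0 dB, L_bg = 66.6 dB
Formula: L_source = 10 * log10(10^(L_total/10) - 10^(L_bg/10))
Convert to linear:
  10^(89.0/10) = 794328234.7243
  10^(66.6/10) = 4570881.8961
Difference: 794328234.7243 - 4570881.8961 = 789757352.8282
L_source = 10 * log10(789757352.8282) = 88.97

88.97 dB


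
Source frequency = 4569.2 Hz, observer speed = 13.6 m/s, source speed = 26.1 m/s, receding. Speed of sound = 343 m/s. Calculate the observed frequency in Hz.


Given values:
  f_s = 4569.2 Hz, v_o = 13.6 m/s, v_s = 26.1 m/s
  Direction: receding
Formula: f_o = f_s * (c - v_o) / (c + v_s)
Numerator: c - v_o = 343 - 13.6 = 329.4
Denominator: c + v_s = 343 + 26.1 = 369.1
f_o = 4569.2 * 329.4 / 369.1 = 4077.74

4077.74 Hz


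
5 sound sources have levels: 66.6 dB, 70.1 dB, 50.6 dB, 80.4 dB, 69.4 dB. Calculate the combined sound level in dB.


Formula: L_total = 10 * log10( sum(10^(Li/10)) )
  Source 1: 10^(66.6/10) = 4570881.8961
  Source 2: 10^(70.1/10) = 10232929.9228
  Source 3: 10^(50.6/10) = 114815.3621
  Source 4: 10^(80.4/10) = 109647819.6143
  Source 5: 10^(69.4/10) = 8709635.8996
Sum of linear values = 133276082.6949
L_total = 10 * log10(133276082.6949) = 81.25

81.25 dB


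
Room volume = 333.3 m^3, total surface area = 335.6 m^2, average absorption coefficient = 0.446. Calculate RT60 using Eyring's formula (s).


Given values:
  V = 333.3 m^3, S = 335.6 m^2, alpha = 0.446
Formula: RT60 = 0.161 * V / (-S * ln(1 - alpha))
Compute ln(1 - 0.446) = ln(0.554) = -0.590591
Denominator: -335.6 * -0.590591 = 198.2023
Numerator: 0.161 * 333.3 = 53.6613
RT60 = 53.6613 / 198.2023 = 0.271

0.271 s


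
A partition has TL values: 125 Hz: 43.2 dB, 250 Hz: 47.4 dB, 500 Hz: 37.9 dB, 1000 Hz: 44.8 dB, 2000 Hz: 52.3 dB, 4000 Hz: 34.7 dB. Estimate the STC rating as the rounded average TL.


Given TL values at each frequency:
  125 Hz: 43.2 dB
  250 Hz: 47.4 dB
  500 Hz: 37.9 dB
  1000 Hz: 44.8 dB
  2000 Hz: 52.3 dB
  4000 Hz: 34.7 dB
Formula: STC ~ round(average of TL values)
Sum = 43.2 + 47.4 + 37.9 + 44.8 + 52.3 + 34.7 = 260.3
Average = 260.3 / 6 = 43.38
Rounded: 43

43


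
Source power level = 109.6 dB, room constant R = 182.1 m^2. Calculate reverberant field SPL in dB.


Given values:
  Lw = 109.6 dB, R = 182.1 m^2
Formula: SPL = Lw + 10 * log10(4 / R)
Compute 4 / R = 4 / 182.1 = 0.021966
Compute 10 * log10(0.021966) = -16.5825
SPL = 109.6 + (-16.5825) = 93.02

93.02 dB


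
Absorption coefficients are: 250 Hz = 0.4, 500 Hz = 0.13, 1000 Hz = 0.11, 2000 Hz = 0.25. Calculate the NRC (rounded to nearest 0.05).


Given values:
  a_250 = 0.4, a_500 = 0.13
  a_1000 = 0.11, a_2000 = 0.25
Formula: NRC = (a250 + a500 + a1000 + a2000) / 4
Sum = 0.4 + 0.13 + 0.11 + 0.25 = 0.89
NRC = 0.89 / 4 = 0.2225
Rounded to nearest 0.05: 0.2

0.2


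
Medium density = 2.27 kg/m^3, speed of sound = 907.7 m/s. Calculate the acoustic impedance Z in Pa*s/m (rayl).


Given values:
  rho = 2.27 kg/m^3
  c = 907.7 m/s
Formula: Z = rho * c
Z = 2.27 * 907.7
Z = 2060.48

2060.48 rayl


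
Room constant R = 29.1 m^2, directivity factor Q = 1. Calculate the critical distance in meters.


Given values:
  R = 29.1 m^2, Q = 1
Formula: d_c = 0.141 * sqrt(Q * R)
Compute Q * R = 1 * 29.1 = 29.1
Compute sqrt(29.1) = 5.3944
d_c = 0.141 * 5.3944 = 0.761

0.761 m


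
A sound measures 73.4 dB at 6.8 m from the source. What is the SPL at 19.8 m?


Given values:
  SPL1 = 73.4 dB, r1 = 6.8 m, r2 = 19.8 m
Formula: SPL2 = SPL1 - 20 * log10(r2 / r1)
Compute ratio: r2 / r1 = 19.8 / 6.8 = 2.9118
Compute log10: log10(2.9118) = 0.464162
Compute drop: 20 * 0.464162 = 9.2832
SPL2 = 73.4 - 9.2832 = 64.12

64.12 dB


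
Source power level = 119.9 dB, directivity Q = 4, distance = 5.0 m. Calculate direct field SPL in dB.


Given values:
  Lw = 119.9 dB, Q = 4, r = 5.0 m
Formula: SPL = Lw + 10 * log10(Q / (4 * pi * r^2))
Compute 4 * pi * r^2 = 4 * pi * 5.0^2 = 314.1593
Compute Q / denom = 4 / 314.1593 = 0.01273239
Compute 10 * log10(0.01273239) = -18.9509
SPL = 119.9 + (-18.9509) = 100.95

100.95 dB


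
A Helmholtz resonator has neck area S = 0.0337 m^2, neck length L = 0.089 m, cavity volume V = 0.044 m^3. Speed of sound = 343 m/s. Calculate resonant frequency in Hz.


Given values:
  S = 0.0337 m^2, L = 0.089 m, V = 0.044 m^3, c = 343 m/s
Formula: f = (c / (2*pi)) * sqrt(S / (V * L))
Compute V * L = 0.044 * 0.089 = 0.003916
Compute S / (V * L) = 0.0337 / 0.003916 = 8.6057
Compute sqrt(8.6057) = 2.933547
Compute c / (2*pi) = 343 / 6.283185 = 54.590148
f = 54.590148 * 2.933547 = 160.14

160.14 Hz


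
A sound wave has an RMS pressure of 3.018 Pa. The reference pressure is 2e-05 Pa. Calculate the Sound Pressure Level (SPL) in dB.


Given values:
  p = 3.018 Pa
  p_ref = 2e-05 Pa
Formula: SPL = 20 * log10(p / p_ref)
Compute ratio: p / p_ref = 3.018 / 2e-05 = 150900
Compute log10: log10(150900) = 5.178689
Multiply: SPL = 20 * 5.178689 = 103.57

103.57 dB


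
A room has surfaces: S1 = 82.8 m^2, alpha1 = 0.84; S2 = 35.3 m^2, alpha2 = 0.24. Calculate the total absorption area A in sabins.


Given surfaces:
  Surface 1: 82.8 * 0.84 = 69.552
  Surface 2: 35.3 * 0.24 = 8.472
Formula: A = sum(Si * alpha_i)
A = 69.552 + 8.472
A = 78.02

78.02 sabins


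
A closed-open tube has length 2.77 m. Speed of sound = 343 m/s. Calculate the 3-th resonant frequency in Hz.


Given values:
  Tube type: closed-open, L = 2.77 m, c = 343 m/s, n = 3
Formula: f_n = (2n - 1) * c / (4 * L)
Compute 2n - 1 = 2*3 - 1 = 5
Compute 4 * L = 4 * 2.77 = 11.08
f = 5 * 343 / 11.08
f = 154.78

154.78 Hz


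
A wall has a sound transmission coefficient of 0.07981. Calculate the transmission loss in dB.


Given values:
  tau = 0.07981
Formula: TL = 10 * log10(1 / tau)
Compute 1 / tau = 1 / 0.07981 = 12.5298
Compute log10(12.5298) = 1.097944
TL = 10 * 1.097944 = 10.98

10.98 dB


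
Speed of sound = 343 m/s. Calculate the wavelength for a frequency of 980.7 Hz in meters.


Given values:
  c = 343 m/s, f = 980.7 Hz
Formula: lambda = c / f
lambda = 343 / 980.7
lambda = 0.3498

0.3498 m


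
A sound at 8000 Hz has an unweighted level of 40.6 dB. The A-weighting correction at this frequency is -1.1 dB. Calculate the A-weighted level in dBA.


Given values:
  SPL = 40.6 dB
  A-weighting at 8000 Hz = -1.1 dB
Formula: L_A = SPL + A_weight
L_A = 40.6 + (-1.1)
L_A = 39.5

39.5 dBA


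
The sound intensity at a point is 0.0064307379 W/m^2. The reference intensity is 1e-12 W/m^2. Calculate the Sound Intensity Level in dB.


Given values:
  I = 0.0064307379 W/m^2
  I_ref = 1e-12 W/m^2
Formula: SIL = 10 * log10(I / I_ref)
Compute ratio: I / I_ref = 6430737900
Compute log10: log10(6430737900) = 9.808261
Multiply: SIL = 10 * 9.808261 = 98.08

98.08 dB


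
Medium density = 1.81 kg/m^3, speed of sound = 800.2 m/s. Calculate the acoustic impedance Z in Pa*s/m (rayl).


Given values:
  rho = 1.81 kg/m^3
  c = 800.2 m/s
Formula: Z = rho * c
Z = 1.81 * 800.2
Z = 1448.36

1448.36 rayl


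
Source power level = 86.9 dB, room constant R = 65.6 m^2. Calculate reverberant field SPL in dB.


Given values:
  Lw = 86.9 dB, R = 65.6 m^2
Formula: SPL = Lw + 10 * log10(4 / R)
Compute 4 / R = 4 / 65.6 = 0.060976
Compute 10 * log10(0.060976) = -12.1484
SPL = 86.9 + (-12.1484) = 74.75

74.75 dB


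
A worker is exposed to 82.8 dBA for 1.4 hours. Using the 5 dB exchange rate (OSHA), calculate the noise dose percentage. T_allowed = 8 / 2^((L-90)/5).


Given values:
  L = 82.8 dBA, T = 1.4 hours
Formula: T_allowed = 8 / 2^((L - 90) / 5)
Compute exponent: (82.8 - 90) / 5 = -1.44
Compute 2^(-1.44) = 0.368567
T_allowed = 8 / 0.368567 = 21.705687 hours
Dose = (T / T_allowed) * 100
Dose = (1.4 / 21.705687) * 100 = 6.45

6.45 %


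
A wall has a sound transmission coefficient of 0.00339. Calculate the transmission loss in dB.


Given values:
  tau = 0.00339
Formula: TL = 10 * log10(1 / tau)
Compute 1 / tau = 1 / 0.00339 = 294.9853
Compute log10(294.9853) = 2.4698
TL = 10 * 2.4698 = 24.7

24.7 dB


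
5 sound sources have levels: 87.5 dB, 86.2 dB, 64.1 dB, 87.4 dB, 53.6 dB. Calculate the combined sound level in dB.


Formula: L_total = 10 * log10( sum(10^(Li/10)) )
  Source 1: 10^(87.5/10) = 562341325.1903
  Source 2: 10^(86.2/10) = 416869383.4703
  Source 3: 10^(64.1/10) = 2570395.7828
  Source 4: 10^(87.4/10) = 549540873.8576
  Source 5: 10^(53.6/10) = 229086.7653
Sum of linear values = 1531551065.0663
L_total = 10 * log10(1531551065.0663) = 91.85

91.85 dB


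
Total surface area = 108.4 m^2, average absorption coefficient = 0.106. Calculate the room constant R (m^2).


Given values:
  S = 108.4 m^2, alpha = 0.106
Formula: R = S * alpha / (1 - alpha)
Numerator: 108.4 * 0.106 = 11.4904
Denominator: 1 - 0.106 = 0.894
R = 11.4904 / 0.894 = 12.85

12.85 m^2


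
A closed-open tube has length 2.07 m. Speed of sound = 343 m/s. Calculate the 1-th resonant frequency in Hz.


Given values:
  Tube type: closed-open, L = 2.07 m, c = 343 m/s, n = 1
Formula: f_n = (2n - 1) * c / (4 * L)
Compute 2n - 1 = 2*1 - 1 = 1
Compute 4 * L = 4 * 2.07 = 8.28
f = 1 * 343 / 8.28
f = 41.43

41.43 Hz


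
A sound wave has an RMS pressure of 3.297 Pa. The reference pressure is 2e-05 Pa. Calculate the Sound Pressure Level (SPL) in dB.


Given values:
  p = 3.297 Pa
  p_ref = 2e-05 Pa
Formula: SPL = 20 * log10(p / p_ref)
Compute ratio: p / p_ref = 3.297 / 2e-05 = 164850
Compute log10: log10(164850) = 5.217089
Multiply: SPL = 20 * 5.217089 = 104.34

104.34 dB


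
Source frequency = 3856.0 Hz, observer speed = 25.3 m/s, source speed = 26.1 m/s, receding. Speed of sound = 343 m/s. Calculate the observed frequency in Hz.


Given values:
  f_s = 3856.0 Hz, v_o = 25.3 m/s, v_s = 26.1 m/s
  Direction: receding
Formula: f_o = f_s * (c - v_o) / (c + v_s)
Numerator: c - v_o = 343 - 25.3 = 317.7
Denominator: c + v_s = 343 + 26.1 = 369.1
f_o = 3856.0 * 317.7 / 369.1 = 3319.02

3319.02 Hz


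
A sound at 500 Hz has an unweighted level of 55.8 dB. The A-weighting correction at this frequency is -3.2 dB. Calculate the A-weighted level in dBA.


Given values:
  SPL = 55.8 dB
  A-weighting at 500 Hz = -3.2 dB
Formula: L_A = SPL + A_weight
L_A = 55.8 + (-3.2)
L_A = 52.6

52.6 dBA


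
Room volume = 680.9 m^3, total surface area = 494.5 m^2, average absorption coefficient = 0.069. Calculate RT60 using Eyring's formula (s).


Given values:
  V = 680.9 m^3, S = 494.5 m^2, alpha = 0.069
Formula: RT60 = 0.161 * V / (-S * ln(1 - alpha))
Compute ln(1 - 0.069) = ln(0.931) = -0.071496
Denominator: -494.5 * -0.071496 = 35.3548
Numerator: 0.161 * 680.9 = 109.6249
RT60 = 109.6249 / 35.3548 = 3.101

3.101 s


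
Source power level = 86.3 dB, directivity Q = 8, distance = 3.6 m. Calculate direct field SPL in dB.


Given values:
  Lw = 86.3 dB, Q = 8, r = 3.6 m
Formula: SPL = Lw + 10 * log10(Q / (4 * pi * r^2))
Compute 4 * pi * r^2 = 4 * pi * 3.6^2 = 162.8602
Compute Q / denom = 8 / 162.8602 = 0.04912188
Compute 10 * log10(0.04912188) = -13.0873
SPL = 86.3 + (-13.0873) = 73.21

73.21 dB


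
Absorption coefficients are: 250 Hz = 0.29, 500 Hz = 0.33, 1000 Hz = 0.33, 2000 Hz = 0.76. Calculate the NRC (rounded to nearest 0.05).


Given values:
  a_250 = 0.29, a_500 = 0.33
  a_1000 = 0.33, a_2000 = 0.76
Formula: NRC = (a250 + a500 + a1000 + a2000) / 4
Sum = 0.29 + 0.33 + 0.33 + 0.76 = 1.71
NRC = 1.71 / 4 = 0.4275
Rounded to nearest 0.05: 0.45

0.45


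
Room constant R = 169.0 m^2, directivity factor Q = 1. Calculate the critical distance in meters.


Given values:
  R = 169.0 m^2, Q = 1
Formula: d_c = 0.141 * sqrt(Q * R)
Compute Q * R = 1 * 169.0 = 169.0
Compute sqrt(169.0) = 13.0
d_c = 0.141 * 13.0 = 1.833

1.833 m


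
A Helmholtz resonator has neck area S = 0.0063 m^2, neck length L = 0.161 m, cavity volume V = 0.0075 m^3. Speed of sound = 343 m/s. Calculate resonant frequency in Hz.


Given values:
  S = 0.0063 m^2, L = 0.161 m, V = 0.0075 m^3, c = 343 m/s
Formula: f = (c / (2*pi)) * sqrt(S / (V * L))
Compute V * L = 0.0075 * 0.161 = 0.0012075
Compute S / (V * L) = 0.0063 / 0.0012075 = 5.2174
Compute sqrt(5.2174) = 2.284163
Compute c / (2*pi) = 343 / 6.283185 = 54.590148
f = 54.590148 * 2.284163 = 124.69

124.69 Hz


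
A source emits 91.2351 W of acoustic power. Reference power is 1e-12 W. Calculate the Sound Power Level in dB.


Given values:
  W = 91.2351 W
  W_ref = 1e-12 W
Formula: SWL = 10 * log10(W / W_ref)
Compute ratio: W / W_ref = 91235100000000
Compute log10: log10(91235100000000) = 13.960162
Multiply: SWL = 10 * 13.960162 = 139.6

139.6 dB


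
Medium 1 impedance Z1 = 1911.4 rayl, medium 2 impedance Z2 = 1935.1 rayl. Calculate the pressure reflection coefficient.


Given values:
  Z1 = 1911.4 rayl, Z2 = 1935.1 rayl
Formula: R = (Z2 - Z1) / (Z2 + Z1)
Numerator: Z2 - Z1 = 1935.1 - 1911.4 = 23.7
Denominator: Z2 + Z1 = 1935.1 + 1911.4 = 3846.5
R = 23.7 / 3846.5 = 0.0062

0.0062


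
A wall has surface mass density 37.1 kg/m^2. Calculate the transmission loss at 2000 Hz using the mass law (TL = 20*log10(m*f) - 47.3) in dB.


Given values:
  m = 37.1 kg/m^2, f = 2000 Hz
Formula: TL = 20 * log10(m * f) - 47.3
Compute m * f = 37.1 * 2000 = 74200.0
Compute log10(74200.0) = 4.870404
Compute 20 * 4.870404 = 97.4081
TL = 97.4081 - 47.3 = 50.11

50.11 dB


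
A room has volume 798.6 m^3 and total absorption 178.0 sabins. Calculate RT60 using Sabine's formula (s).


Given values:
  V = 798.6 m^3
  A = 178.0 sabins
Formula: RT60 = 0.161 * V / A
Numerator: 0.161 * 798.6 = 128.5746
RT60 = 128.5746 / 178.0 = 0.722

0.722 s


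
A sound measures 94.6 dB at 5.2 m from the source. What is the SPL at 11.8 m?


Given values:
  SPL1 = 94.6 dB, r1 = 5.2 m, r2 = 11.8 m
Formula: SPL2 = SPL1 - 20 * log10(r2 / r1)
Compute ratio: r2 / r1 = 11.8 / 5.2 = 2.2692
Compute log10: log10(2.2692) = 0.355873
Compute drop: 20 * 0.355873 = 7.1175
SPL2 = 94.6 - 7.1175 = 87.48

87.48 dB


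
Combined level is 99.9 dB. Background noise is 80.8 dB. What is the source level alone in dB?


Given values:
  L_total = 99.9 dB, L_bg = 80.8 dB
Formula: L_source = 10 * log10(10^(L_total/10) - 10^(L_bg/10))
Convert to linear:
  10^(99.9/10) = 9772372209.5581
  10^(80.8/10) = 120226443.4617
Difference: 9772372209.5581 - 120226443.4617 = 9652145766.0964
L_source = 10 * log10(9652145766.0964) = 99.85

99.85 dB


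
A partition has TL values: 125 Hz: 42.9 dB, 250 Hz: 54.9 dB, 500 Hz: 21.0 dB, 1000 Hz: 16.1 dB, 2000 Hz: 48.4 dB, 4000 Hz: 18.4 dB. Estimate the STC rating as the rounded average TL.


Given TL values at each frequency:
  125 Hz: 42.9 dB
  250 Hz: 54.9 dB
  500 Hz: 21.0 dB
  1000 Hz: 16.1 dB
  2000 Hz: 48.4 dB
  4000 Hz: 18.4 dB
Formula: STC ~ round(average of TL values)
Sum = 42.9 + 54.9 + 21.0 + 16.1 + 48.4 + 18.4 = 201.7
Average = 201.7 / 6 = 33.62
Rounded: 34

34


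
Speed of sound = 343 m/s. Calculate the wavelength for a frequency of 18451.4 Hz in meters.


Given values:
  c = 343 m/s, f = 18451.4 Hz
Formula: lambda = c / f
lambda = 343 / 18451.4
lambda = 0.0186

0.0186 m


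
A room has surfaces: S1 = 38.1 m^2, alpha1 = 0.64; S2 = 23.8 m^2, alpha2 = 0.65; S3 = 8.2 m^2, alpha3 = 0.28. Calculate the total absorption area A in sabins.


Given surfaces:
  Surface 1: 38.1 * 0.64 = 24.384
  Surface 2: 23.8 * 0.65 = 15.47
  Surface 3: 8.2 * 0.28 = 2.296
Formula: A = sum(Si * alpha_i)
A = 24.384 + 15.47 + 2.296
A = 42.15

42.15 sabins


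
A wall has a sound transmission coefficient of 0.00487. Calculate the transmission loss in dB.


Given values:
  tau = 0.00487
Formula: TL = 10 * log10(1 / tau)
Compute 1 / tau = 1 / 0.00487 = 205.3388
Compute log10(205.3388) = 2.312471
TL = 10 * 2.312471 = 23.12

23.12 dB


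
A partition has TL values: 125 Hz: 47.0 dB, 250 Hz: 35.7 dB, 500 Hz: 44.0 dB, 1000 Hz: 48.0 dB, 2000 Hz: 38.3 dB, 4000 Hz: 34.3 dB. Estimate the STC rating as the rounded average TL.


Given TL values at each frequency:
  125 Hz: 47.0 dB
  250 Hz: 35.7 dB
  500 Hz: 44.0 dB
  1000 Hz: 48.0 dB
  2000 Hz: 38.3 dB
  4000 Hz: 34.3 dB
Formula: STC ~ round(average of TL values)
Sum = 47.0 + 35.7 + 44.0 + 48.0 + 38.3 + 34.3 = 247.3
Average = 247.3 / 6 = 41.22
Rounded: 41

41


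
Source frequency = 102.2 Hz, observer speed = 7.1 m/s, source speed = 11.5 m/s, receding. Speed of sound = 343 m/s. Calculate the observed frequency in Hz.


Given values:
  f_s = 102.2 Hz, v_o = 7.1 m/s, v_s = 11.5 m/s
  Direction: receding
Formula: f_o = f_s * (c - v_o) / (c + v_s)
Numerator: c - v_o = 343 - 7.1 = 335.9
Denominator: c + v_s = 343 + 11.5 = 354.5
f_o = 102.2 * 335.9 / 354.5 = 96.84

96.84 Hz


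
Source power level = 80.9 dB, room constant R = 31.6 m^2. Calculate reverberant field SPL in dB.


Given values:
  Lw = 80.9 dB, R = 31.6 m^2
Formula: SPL = Lw + 10 * log10(4 / R)
Compute 4 / R = 4 / 31.6 = 0.126582
Compute 10 * log10(0.126582) = -8.9763
SPL = 80.9 + (-8.9763) = 71.92

71.92 dB


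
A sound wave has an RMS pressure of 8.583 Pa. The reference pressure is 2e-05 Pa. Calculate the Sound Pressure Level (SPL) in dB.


Given values:
  p = 8.583 Pa
  p_ref = 2e-05 Pa
Formula: SPL = 20 * log10(p / p_ref)
Compute ratio: p / p_ref = 8.583 / 2e-05 = 429150
Compute log10: log10(429150) = 5.632609
Multiply: SPL = 20 * 5.632609 = 112.65

112.65 dB


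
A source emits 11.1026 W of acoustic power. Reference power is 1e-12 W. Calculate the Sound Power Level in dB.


Given values:
  W = 11.1026 W
  W_ref = 1e-12 W
Formula: SWL = 10 * log10(W / W_ref)
Compute ratio: W / W_ref = 11102600000000
Compute log10: log10(11102600000000) = 13.045425
Multiply: SWL = 10 * 13.045425 = 130.45

130.45 dB


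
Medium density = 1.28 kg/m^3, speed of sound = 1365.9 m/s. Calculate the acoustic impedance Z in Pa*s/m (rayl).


Given values:
  rho = 1.28 kg/m^3
  c = 1365.9 m/s
Formula: Z = rho * c
Z = 1.28 * 1365.9
Z = 1748.35

1748.35 rayl


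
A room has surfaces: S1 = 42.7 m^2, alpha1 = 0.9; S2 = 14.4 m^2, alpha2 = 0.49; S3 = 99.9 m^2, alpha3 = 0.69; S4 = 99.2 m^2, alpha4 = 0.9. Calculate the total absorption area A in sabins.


Given surfaces:
  Surface 1: 42.7 * 0.9 = 38.43
  Surface 2: 14.4 * 0.49 = 7.056
  Surface 3: 99.9 * 0.69 = 68.931
  Surface 4: 99.2 * 0.9 = 89.28
Formula: A = sum(Si * alpha_i)
A = 38.43 + 7.056 + 68.931 + 89.28
A = 203.7

203.7 sabins


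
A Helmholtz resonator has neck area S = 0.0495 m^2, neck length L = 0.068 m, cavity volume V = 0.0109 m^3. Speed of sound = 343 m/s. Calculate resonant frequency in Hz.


Given values:
  S = 0.0495 m^2, L = 0.068 m, V = 0.0109 m^3, c = 343 m/s
Formula: f = (c / (2*pi)) * sqrt(S / (V * L))
Compute V * L = 0.0109 * 0.068 = 0.0007412
Compute S / (V * L) = 0.0495 / 0.0007412 = 66.7836
Compute sqrt(66.7836) = 8.172123
Compute c / (2*pi) = 343 / 6.283185 = 54.590148
f = 54.590148 * 8.172123 = 446.12

446.12 Hz


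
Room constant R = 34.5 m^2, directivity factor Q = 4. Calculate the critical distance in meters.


Given values:
  R = 34.5 m^2, Q = 4
Formula: d_c = 0.141 * sqrt(Q * R)
Compute Q * R = 4 * 34.5 = 138.0
Compute sqrt(138.0) = 11.7473
d_c = 0.141 * 11.7473 = 1.656

1.656 m


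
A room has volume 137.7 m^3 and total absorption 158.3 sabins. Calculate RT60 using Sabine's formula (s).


Given values:
  V = 137.7 m^3
  A = 158.3 sabins
Formula: RT60 = 0.161 * V / A
Numerator: 0.161 * 137.7 = 22.1697
RT60 = 22.1697 / 158.3 = 0.14

0.14 s


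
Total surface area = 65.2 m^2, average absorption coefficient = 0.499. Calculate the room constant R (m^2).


Given values:
  S = 65.2 m^2, alpha = 0.499
Formula: R = S * alpha / (1 - alpha)
Numerator: 65.2 * 0.499 = 32.5348
Denominator: 1 - 0.499 = 0.501
R = 32.5348 / 0.501 = 64.94

64.94 m^2


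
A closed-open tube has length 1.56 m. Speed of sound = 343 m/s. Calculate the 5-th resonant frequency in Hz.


Given values:
  Tube type: closed-open, L = 1.56 m, c = 343 m/s, n = 5
Formula: f_n = (2n - 1) * c / (4 * L)
Compute 2n - 1 = 2*5 - 1 = 9
Compute 4 * L = 4 * 1.56 = 6.24
f = 9 * 343 / 6.24
f = 494.71

494.71 Hz


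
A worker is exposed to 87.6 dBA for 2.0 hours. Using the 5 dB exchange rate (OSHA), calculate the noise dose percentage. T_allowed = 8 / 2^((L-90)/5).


Given values:
  L = 87.6 dBA, T = 2.0 hours
Formula: T_allowed = 8 / 2^((L - 90) / 5)
Compute exponent: (87.6 - 90) / 5 = -0.48
Compute 2^(-0.48) = 0.716978
T_allowed = 8 / 0.716978 = 11.157943 hours
Dose = (T / T_allowed) * 100
Dose = (2.0 / 11.157943) * 100 = 17.92

17.92 %


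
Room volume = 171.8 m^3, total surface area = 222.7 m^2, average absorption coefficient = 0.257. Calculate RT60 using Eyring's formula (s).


Given values:
  V = 171.8 m^3, S = 222.7 m^2, alpha = 0.257
Formula: RT60 = 0.161 * V / (-S * ln(1 - alpha))
Compute ln(1 - 0.257) = ln(0.743) = -0.297059
Denominator: -222.7 * -0.297059 = 66.155
Numerator: 0.161 * 171.8 = 27.6598
RT60 = 27.6598 / 66.155 = 0.418

0.418 s


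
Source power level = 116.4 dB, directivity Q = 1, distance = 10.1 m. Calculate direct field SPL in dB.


Given values:
  Lw = 116.4 dB, Q = 1, r = 10.1 m
Formula: SPL = Lw + 10 * log10(Q / (4 * pi * r^2))
Compute 4 * pi * r^2 = 4 * pi * 10.1^2 = 1281.8955
Compute Q / denom = 1 / 1281.8955 = 0.00078009
Compute 10 * log10(0.00078009) = -31.0786
SPL = 116.4 + (-31.0786) = 85.32

85.32 dB


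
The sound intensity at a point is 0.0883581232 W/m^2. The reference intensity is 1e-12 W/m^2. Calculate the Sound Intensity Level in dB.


Given values:
  I = 0.0883581232 W/m^2
  I_ref = 1e-12 W/m^2
Formula: SIL = 10 * log10(I / I_ref)
Compute ratio: I / I_ref = 88358123200
Compute log10: log10(88358123200) = 10.946246
Multiply: SIL = 10 * 10.946246 = 109.46

109.46 dB


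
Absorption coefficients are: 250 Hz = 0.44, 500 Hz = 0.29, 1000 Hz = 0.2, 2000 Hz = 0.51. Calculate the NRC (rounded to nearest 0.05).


Given values:
  a_250 = 0.44, a_500 = 0.29
  a_1000 = 0.2, a_2000 = 0.51
Formula: NRC = (a250 + a500 + a1000 + a2000) / 4
Sum = 0.44 + 0.29 + 0.2 + 0.51 = 1.44
NRC = 1.44 / 4 = 0.36
Rounded to nearest 0.05: 0.35

0.35


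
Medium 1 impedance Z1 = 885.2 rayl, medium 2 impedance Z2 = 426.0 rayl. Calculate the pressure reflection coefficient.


Given values:
  Z1 = 885.2 rayl, Z2 = 426.0 rayl
Formula: R = (Z2 - Z1) / (Z2 + Z1)
Numerator: Z2 - Z1 = 426.0 - 885.2 = -459.2
Denominator: Z2 + Z1 = 426.0 + 885.2 = 1311.2
R = -459.2 / 1311.2 = -0.3502

-0.3502


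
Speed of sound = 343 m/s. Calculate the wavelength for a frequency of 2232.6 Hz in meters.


Given values:
  c = 343 m/s, f = 2232.6 Hz
Formula: lambda = c / f
lambda = 343 / 2232.6
lambda = 0.1536

0.1536 m


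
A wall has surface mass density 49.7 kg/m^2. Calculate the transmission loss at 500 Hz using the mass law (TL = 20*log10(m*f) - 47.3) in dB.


Given values:
  m = 49.7 kg/m^2, f = 500 Hz
Formula: TL = 20 * log10(m * f) - 47.3
Compute m * f = 49.7 * 500 = 24850.0
Compute log10(24850.0) = 4.395326
Compute 20 * 4.395326 = 87.9065
TL = 87.9065 - 47.3 = 40.61

40.61 dB


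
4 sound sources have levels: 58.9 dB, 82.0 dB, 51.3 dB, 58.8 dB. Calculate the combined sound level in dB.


Formula: L_total = 10 * log10( sum(10^(Li/10)) )
  Source 1: 10^(58.9/10) = 776247.1166
  Source 2: 10^(82.0/10) = 158489319.2461
  Source 3: 10^(51.3/10) = 134896.2883
  Source 4: 10^(58.8/10) = 758577.575
Sum of linear values = 160159040.226
L_total = 10 * log10(160159040.226) = 82.05

82.05 dB


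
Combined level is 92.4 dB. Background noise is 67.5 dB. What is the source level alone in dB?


Given values:
  L_total = 92.4 dB, L_bg = 67.5 dB
Formula: L_source = 10 * log10(10^(L_total/10) - 10^(L_bg/10))
Convert to linear:
  10^(92.4/10) = 1737800828.7494
  10^(67.5/10) = 5623413.2519
Difference: 1737800828.7494 - 5623413.2519 = 1732177415.4975
L_source = 10 * log10(1732177415.4975) = 92.39

92.39 dB


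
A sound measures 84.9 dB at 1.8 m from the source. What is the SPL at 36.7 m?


Given values:
  SPL1 = 84.9 dB, r1 = 1.8 m, r2 = 36.7 m
Formula: SPL2 = SPL1 - 20 * log10(r2 / r1)
Compute ratio: r2 / r1 = 36.7 / 1.8 = 20.3889
Compute log10: log10(20.3889) = 1.309394
Compute drop: 20 * 1.309394 = 26.1879
SPL2 = 84.9 - 26.1879 = 58.71

58.71 dB


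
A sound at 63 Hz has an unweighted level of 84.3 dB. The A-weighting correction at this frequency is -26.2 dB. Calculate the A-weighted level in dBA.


Given values:
  SPL = 84.3 dB
  A-weighting at 63 Hz = -26.2 dB
Formula: L_A = SPL + A_weight
L_A = 84.3 + (-26.2)
L_A = 58.1

58.1 dBA


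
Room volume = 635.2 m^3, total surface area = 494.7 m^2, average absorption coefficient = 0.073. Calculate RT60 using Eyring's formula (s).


Given values:
  V = 635.2 m^3, S = 494.7 m^2, alpha = 0.073
Formula: RT60 = 0.161 * V / (-S * ln(1 - alpha))
Compute ln(1 - 0.073) = ln(0.927) = -0.075802
Denominator: -494.7 * -0.075802 = 37.4992
Numerator: 0.161 * 635.2 = 102.2672
RT60 = 102.2672 / 37.4992 = 2.727

2.727 s


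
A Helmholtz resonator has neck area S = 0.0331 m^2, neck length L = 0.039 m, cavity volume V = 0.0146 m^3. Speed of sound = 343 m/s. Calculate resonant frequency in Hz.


Given values:
  S = 0.0331 m^2, L = 0.039 m, V = 0.0146 m^3, c = 343 m/s
Formula: f = (c / (2*pi)) * sqrt(S / (V * L))
Compute V * L = 0.0146 * 0.039 = 0.0005694
Compute S / (V * L) = 0.0331 / 0.0005694 = 58.1314
Compute sqrt(58.1314) = 7.624395
Compute c / (2*pi) = 343 / 6.283185 = 54.590148
f = 54.590148 * 7.624395 = 416.22

416.22 Hz


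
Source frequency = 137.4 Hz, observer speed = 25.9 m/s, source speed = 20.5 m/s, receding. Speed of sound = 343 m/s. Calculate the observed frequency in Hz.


Given values:
  f_s = 137.4 Hz, v_o = 25.9 m/s, v_s = 20.5 m/s
  Direction: receding
Formula: f_o = f_s * (c - v_o) / (c + v_s)
Numerator: c - v_o = 343 - 25.9 = 317.1
Denominator: c + v_s = 343 + 20.5 = 363.5
f_o = 137.4 * 317.1 / 363.5 = 119.86

119.86 Hz


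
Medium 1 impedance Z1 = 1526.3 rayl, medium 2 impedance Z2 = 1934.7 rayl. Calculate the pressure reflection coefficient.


Given values:
  Z1 = 1526.3 rayl, Z2 = 1934.7 rayl
Formula: R = (Z2 - Z1) / (Z2 + Z1)
Numerator: Z2 - Z1 = 1934.7 - 1526.3 = 408.4
Denominator: Z2 + Z1 = 1934.7 + 1526.3 = 3461.0
R = 408.4 / 3461.0 = 0.118

0.118


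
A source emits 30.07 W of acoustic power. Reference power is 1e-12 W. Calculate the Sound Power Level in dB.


Given values:
  W = 30.07 W
  W_ref = 1e-12 W
Formula: SWL = 10 * log10(W / W_ref)
Compute ratio: W / W_ref = 30070000000000
Compute log10: log10(30070000000000) = 13.478133
Multiply: SWL = 10 * 13.478133 = 134.78

134.78 dB


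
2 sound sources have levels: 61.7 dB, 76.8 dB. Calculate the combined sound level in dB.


Formula: L_total = 10 * log10( sum(10^(Li/10)) )
  Source 1: 10^(61.7/10) = 1479108.3882
  Source 2: 10^(76.8/10) = 47863009.2323
Sum of linear values = 49342117.6205
L_total = 10 * log10(49342117.6205) = 76.93

76.93 dB


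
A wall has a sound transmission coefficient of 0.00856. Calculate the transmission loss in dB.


Given values:
  tau = 0.00856
Formula: TL = 10 * log10(1 / tau)
Compute 1 / tau = 1 / 0.00856 = 116.8224
Compute log10(116.8224) = 2.067526
TL = 10 * 2.067526 = 20.68

20.68 dB


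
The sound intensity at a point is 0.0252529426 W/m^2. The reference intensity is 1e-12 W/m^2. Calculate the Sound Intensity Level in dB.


Given values:
  I = 0.0252529426 W/m^2
  I_ref = 1e-12 W/m^2
Formula: SIL = 10 * log10(I / I_ref)
Compute ratio: I / I_ref = 25252942600
Compute log10: log10(25252942600) = 10.402312
Multiply: SIL = 10 * 10.402312 = 104.02

104.02 dB


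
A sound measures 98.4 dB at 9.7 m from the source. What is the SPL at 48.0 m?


Given values:
  SPL1 = 98.4 dB, r1 = 9.7 m, r2 = 48.0 m
Formula: SPL2 = SPL1 - 20 * log10(r2 / r1)
Compute ratio: r2 / r1 = 48.0 / 9.7 = 4.9485
Compute log10: log10(4.9485) = 0.694474
Compute drop: 20 * 0.694474 = 13.8895
SPL2 = 98.4 - 13.8895 = 84.51

84.51 dB


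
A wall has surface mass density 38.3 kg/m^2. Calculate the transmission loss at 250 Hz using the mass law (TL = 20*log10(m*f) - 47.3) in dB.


Given values:
  m = 38.3 kg/m^2, f = 250 Hz
Formula: TL = 20 * log10(m * f) - 47.3
Compute m * f = 38.3 * 250 = 9575.0
Compute log10(9575.0) = 3.981139
Compute 20 * 3.981139 = 79.6228
TL = 79.6228 - 47.3 = 32.32

32.32 dB


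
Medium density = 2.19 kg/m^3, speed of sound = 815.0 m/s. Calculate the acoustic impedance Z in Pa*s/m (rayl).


Given values:
  rho = 2.19 kg/m^3
  c = 815.0 m/s
Formula: Z = rho * c
Z = 2.19 * 815.0
Z = 1784.85

1784.85 rayl


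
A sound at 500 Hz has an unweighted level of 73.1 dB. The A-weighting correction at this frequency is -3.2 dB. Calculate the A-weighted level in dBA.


Given values:
  SPL = 73.1 dB
  A-weighting at 500 Hz = -3.2 dB
Formula: L_A = SPL + A_weight
L_A = 73.1 + (-3.2)
L_A = 69.9

69.9 dBA


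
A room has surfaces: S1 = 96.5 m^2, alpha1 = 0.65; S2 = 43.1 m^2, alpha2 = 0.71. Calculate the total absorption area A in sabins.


Given surfaces:
  Surface 1: 96.5 * 0.65 = 62.725
  Surface 2: 43.1 * 0.71 = 30.601
Formula: A = sum(Si * alpha_i)
A = 62.725 + 30.601
A = 93.33

93.33 sabins


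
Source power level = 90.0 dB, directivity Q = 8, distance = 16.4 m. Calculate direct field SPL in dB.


Given values:
  Lw = 90.0 dB, Q = 8, r = 16.4 m
Formula: SPL = Lw + 10 * log10(Q / (4 * pi * r^2))
Compute 4 * pi * r^2 = 4 * pi * 16.4^2 = 3379.851
Compute Q / denom = 8 / 3379.851 = 0.00236697
Compute 10 * log10(0.00236697) = -26.2581
SPL = 90.0 + (-26.2581) = 63.74

63.74 dB


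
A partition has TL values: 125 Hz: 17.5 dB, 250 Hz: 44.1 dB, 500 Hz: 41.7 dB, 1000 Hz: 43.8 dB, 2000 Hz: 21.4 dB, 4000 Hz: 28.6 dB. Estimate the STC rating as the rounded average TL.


Given TL values at each frequency:
  125 Hz: 17.5 dB
  250 Hz: 44.1 dB
  500 Hz: 41.7 dB
  1000 Hz: 43.8 dB
  2000 Hz: 21.4 dB
  4000 Hz: 28.6 dB
Formula: STC ~ round(average of TL values)
Sum = 17.5 + 44.1 + 41.7 + 43.8 + 21.4 + 28.6 = 197.1
Average = 197.1 / 6 = 32.85
Rounded: 33

33


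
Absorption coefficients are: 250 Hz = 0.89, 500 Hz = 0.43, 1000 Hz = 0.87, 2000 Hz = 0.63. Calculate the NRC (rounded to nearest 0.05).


Given values:
  a_250 = 0.89, a_500 = 0.43
  a_1000 = 0.87, a_2000 = 0.63
Formula: NRC = (a250 + a500 + a1000 + a2000) / 4
Sum = 0.89 + 0.43 + 0.87 + 0.63 = 2.82
NRC = 2.82 / 4 = 0.705
Rounded to nearest 0.05: 0.7

0.7


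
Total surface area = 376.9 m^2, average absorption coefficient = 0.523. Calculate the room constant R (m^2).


Given values:
  S = 376.9 m^2, alpha = 0.523
Formula: R = S * alpha / (1 - alpha)
Numerator: 376.9 * 0.523 = 197.1187
Denominator: 1 - 0.523 = 0.477
R = 197.1187 / 0.477 = 413.25

413.25 m^2


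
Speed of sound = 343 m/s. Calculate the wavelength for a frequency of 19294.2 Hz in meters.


Given values:
  c = 343 m/s, f = 19294.2 Hz
Formula: lambda = c / f
lambda = 343 / 19294.2
lambda = 0.0178

0.0178 m


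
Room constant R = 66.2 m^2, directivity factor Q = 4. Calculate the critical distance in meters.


Given values:
  R = 66.2 m^2, Q = 4
Formula: d_c = 0.141 * sqrt(Q * R)
Compute Q * R = 4 * 66.2 = 264.8
Compute sqrt(264.8) = 16.2727
d_c = 0.141 * 16.2727 = 2.294

2.294 m


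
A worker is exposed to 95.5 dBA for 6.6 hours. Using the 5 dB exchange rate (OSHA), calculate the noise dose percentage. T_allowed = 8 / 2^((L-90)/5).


Given values:
  L = 95.5 dBA, T = 6.6 hours
Formula: T_allowed = 8 / 2^((L - 90) / 5)
Compute exponent: (95.5 - 90) / 5 = 1.1
Compute 2^(1.1) = 2.143547
T_allowed = 8 / 2.143547 = 3.732132 hours
Dose = (T / T_allowed) * 100
Dose = (6.6 / 3.732132) * 100 = 176.84

176.84 %


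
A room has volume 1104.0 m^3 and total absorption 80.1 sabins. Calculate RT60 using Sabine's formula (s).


Given values:
  V = 1104.0 m^3
  A = 80.1 sabins
Formula: RT60 = 0.161 * V / A
Numerator: 0.161 * 1104.0 = 177.744
RT60 = 177.744 / 80.1 = 2.219

2.219 s


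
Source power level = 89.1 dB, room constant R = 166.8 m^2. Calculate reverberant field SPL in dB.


Given values:
  Lw = 89.1 dB, R = 166.8 m^2
Formula: SPL = Lw + 10 * log10(4 / R)
Compute 4 / R = 4 / 166.8 = 0.023981
Compute 10 * log10(0.023981) = -16.2013
SPL = 89.1 + (-16.2013) = 72.9

72.9 dB


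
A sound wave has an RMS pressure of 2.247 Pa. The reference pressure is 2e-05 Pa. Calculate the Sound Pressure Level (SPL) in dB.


Given values:
  p = 2.247 Pa
  p_ref = 2e-05 Pa
Formula: SPL = 20 * log10(p / p_ref)
Compute ratio: p / p_ref = 2.247 / 2e-05 = 112350
Compute log10: log10(112350) = 5.050573
Multiply: SPL = 20 * 5.050573 = 101.01

101.01 dB


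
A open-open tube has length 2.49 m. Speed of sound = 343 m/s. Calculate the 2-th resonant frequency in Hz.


Given values:
  Tube type: open-open, L = 2.49 m, c = 343 m/s, n = 2
Formula: f_n = n * c / (2 * L)
Compute 2 * L = 2 * 2.49 = 4.98
f = 2 * 343 / 4.98
f = 137.75

137.75 Hz


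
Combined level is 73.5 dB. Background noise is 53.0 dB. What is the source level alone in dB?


Given values:
  L_total = 73.5 dB, L_bg = 53.0 dB
Formula: L_source = 10 * log10(10^(L_total/10) - 10^(L_bg/10))
Convert to linear:
  10^(73.5/10) = 22387211.3857
  10^(53.0/10) = 199526.2315
Difference: 22387211.3857 - 199526.2315 = 22187685.1542
L_source = 10 * log10(22187685.1542) = 73.46

73.46 dB


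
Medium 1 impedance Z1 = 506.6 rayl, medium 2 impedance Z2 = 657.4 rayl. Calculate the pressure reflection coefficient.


Given values:
  Z1 = 506.6 rayl, Z2 = 657.4 rayl
Formula: R = (Z2 - Z1) / (Z2 + Z1)
Numerator: Z2 - Z1 = 657.4 - 506.6 = 150.8
Denominator: Z2 + Z1 = 657.4 + 506.6 = 1164.0
R = 150.8 / 1164.0 = 0.1296

0.1296


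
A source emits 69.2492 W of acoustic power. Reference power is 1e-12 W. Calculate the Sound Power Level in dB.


Given values:
  W = 69.2492 W
  W_ref = 1e-12 W
Formula: SWL = 10 * log10(W / W_ref)
Compute ratio: W / W_ref = 69249200000000
Compute log10: log10(69249200000000) = 13.840415
Multiply: SWL = 10 * 13.840415 = 138.4

138.4 dB


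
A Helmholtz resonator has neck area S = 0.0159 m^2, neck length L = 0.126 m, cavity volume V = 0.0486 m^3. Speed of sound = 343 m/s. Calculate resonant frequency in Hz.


Given values:
  S = 0.0159 m^2, L = 0.126 m, V = 0.0486 m^3, c = 343 m/s
Formula: f = (c / (2*pi)) * sqrt(S / (V * L))
Compute V * L = 0.0486 * 0.126 = 0.0061236
Compute S / (V * L) = 0.0159 / 0.0061236 = 2.5965
Compute sqrt(2.5965) = 1.611366
Compute c / (2*pi) = 343 / 6.283185 = 54.590148
f = 54.590148 * 1.611366 = 87.96

87.96 Hz


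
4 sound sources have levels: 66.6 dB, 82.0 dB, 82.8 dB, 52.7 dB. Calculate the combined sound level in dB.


Formula: L_total = 10 * log10( sum(10^(Li/10)) )
  Source 1: 10^(66.6/10) = 4570881.8961
  Source 2: 10^(82.0/10) = 158489319.2461
  Source 3: 10^(82.8/10) = 190546071.7963
  Source 4: 10^(52.7/10) = 186208.7137
Sum of linear values = 353792481.6522
L_total = 10 * log10(353792481.6522) = 85.49

85.49 dB


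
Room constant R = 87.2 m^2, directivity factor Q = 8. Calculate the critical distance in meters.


Given values:
  R = 87.2 m^2, Q = 8
Formula: d_c = 0.141 * sqrt(Q * R)
Compute Q * R = 8 * 87.2 = 697.6
Compute sqrt(697.6) = 26.4121
d_c = 0.141 * 26.4121 = 3.724

3.724 m


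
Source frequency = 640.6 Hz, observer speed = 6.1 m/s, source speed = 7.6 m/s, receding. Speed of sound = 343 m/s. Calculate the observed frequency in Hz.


Given values:
  f_s = 640.6 Hz, v_o = 6.1 m/s, v_s = 7.6 m/s
  Direction: receding
Formula: f_o = f_s * (c - v_o) / (c + v_s)
Numerator: c - v_o = 343 - 6.1 = 336.9
Denominator: c + v_s = 343 + 7.6 = 350.6
f_o = 640.6 * 336.9 / 350.6 = 615.57

615.57 Hz


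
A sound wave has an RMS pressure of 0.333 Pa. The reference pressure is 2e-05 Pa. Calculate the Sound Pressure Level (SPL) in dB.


Given values:
  p = 0.333 Pa
  p_ref = 2e-05 Pa
Formula: SPL = 20 * log10(p / p_ref)
Compute ratio: p / p_ref = 0.333 / 2e-05 = 16650
Compute log10: log10(16650) = 4.221414
Multiply: SPL = 20 * 4.221414 = 84.43

84.43 dB


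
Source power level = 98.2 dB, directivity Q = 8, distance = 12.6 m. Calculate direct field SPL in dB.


Given values:
  Lw = 98.2 dB, Q = 8, r = 12.6 m
Formula: SPL = Lw + 10 * log10(Q / (4 * pi * r^2))
Compute 4 * pi * r^2 = 4 * pi * 12.6^2 = 1995.037
Compute Q / denom = 8 / 1995.037 = 0.00400995
Compute 10 * log10(0.00400995) = -23.9686
SPL = 98.2 + (-23.9686) = 74.23

74.23 dB


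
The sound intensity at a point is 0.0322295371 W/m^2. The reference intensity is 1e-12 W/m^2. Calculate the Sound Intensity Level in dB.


Given values:
  I = 0.0322295371 W/m^2
  I_ref = 1e-12 W/m^2
Formula: SIL = 10 * log10(I / I_ref)
Compute ratio: I / I_ref = 32229537100
Compute log10: log10(32229537100) = 10.508254
Multiply: SIL = 10 * 10.508254 = 105.08

105.08 dB


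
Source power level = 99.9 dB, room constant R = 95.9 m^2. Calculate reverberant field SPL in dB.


Given values:
  Lw = 99.9 dB, R = 95.9 m^2
Formula: SPL = Lw + 10 * log10(4 / R)
Compute 4 / R = 4 / 95.9 = 0.04171
Compute 10 * log10(0.04171) = -13.7976
SPL = 99.9 + (-13.7976) = 86.1

86.1 dB


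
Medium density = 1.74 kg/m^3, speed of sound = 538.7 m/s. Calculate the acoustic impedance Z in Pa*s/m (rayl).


Given values:
  rho = 1.74 kg/m^3
  c = 538.7 m/s
Formula: Z = rho * c
Z = 1.74 * 538.7
Z = 937.34

937.34 rayl


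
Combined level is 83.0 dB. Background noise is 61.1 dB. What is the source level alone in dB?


Given values:
  L_total = 83.0 dB, L_bg = 61.1 dB
Formula: L_source = 10 * log10(10^(L_total/10) - 10^(L_bg/10))
Convert to linear:
  10^(83.0/10) = 199526231.4969
  10^(61.1/10) = 1288249.5517
Difference: 199526231.4969 - 1288249.5517 = 198237981.9452
L_source = 10 * log10(198237981.9452) = 82.97

82.97 dB


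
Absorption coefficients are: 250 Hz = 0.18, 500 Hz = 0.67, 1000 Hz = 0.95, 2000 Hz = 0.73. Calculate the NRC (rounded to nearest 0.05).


Given values:
  a_250 = 0.18, a_500 = 0.67
  a_1000 = 0.95, a_2000 = 0.73
Formula: NRC = (a250 + a500 + a1000 + a2000) / 4
Sum = 0.18 + 0.67 + 0.95 + 0.73 = 2.53
NRC = 2.53 / 4 = 0.6325
Rounded to nearest 0.05: 0.65

0.65


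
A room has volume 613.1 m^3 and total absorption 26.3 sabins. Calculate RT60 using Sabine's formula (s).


Given values:
  V = 613.1 m^3
  A = 26.3 sabins
Formula: RT60 = 0.161 * V / A
Numerator: 0.161 * 613.1 = 98.7091
RT60 = 98.7091 / 26.3 = 3.753

3.753 s


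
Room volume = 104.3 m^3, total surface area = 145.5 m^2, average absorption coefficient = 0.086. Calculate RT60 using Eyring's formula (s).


Given values:
  V = 104.3 m^3, S = 145.5 m^2, alpha = 0.086
Formula: RT60 = 0.161 * V / (-S * ln(1 - alpha))
Compute ln(1 - 0.086) = ln(0.914) = -0.089925
Denominator: -145.5 * -0.089925 = 13.0841
Numerator: 0.161 * 104.3 = 16.7923
RT60 = 16.7923 / 13.0841 = 1.283

1.283 s
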